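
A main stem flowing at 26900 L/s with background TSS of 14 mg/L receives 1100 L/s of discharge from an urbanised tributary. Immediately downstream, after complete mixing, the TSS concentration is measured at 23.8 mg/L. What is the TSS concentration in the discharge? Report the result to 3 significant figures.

263 mg/L

Mass balance: 26900·14.00 + 1100·Cₑ = 28000·23.80
→ Cₑ = (28000·23.80 − 26900·14.00) / 1100 = 263.5 mg/L.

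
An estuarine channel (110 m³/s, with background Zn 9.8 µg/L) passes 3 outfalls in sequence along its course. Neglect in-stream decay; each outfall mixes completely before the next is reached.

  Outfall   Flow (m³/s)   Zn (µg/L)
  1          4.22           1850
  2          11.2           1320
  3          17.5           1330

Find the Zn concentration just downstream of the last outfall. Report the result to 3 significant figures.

Outfall 1: combined Q = 114.2 m³/s; C = (110.0·9.800 + 4.220·1850)/114.2 = 77.79 µg/L.
Outfall 2: combined Q = 125.4 m³/s; C = (114.2·77.79 + 11.20·1320)/125.4 = 188.7 µg/L.
Outfall 3: combined Q = 142.9 m³/s; C = (125.4·188.7 + 17.50·1330)/142.9 = 328.5 µg/L.

328 µg/L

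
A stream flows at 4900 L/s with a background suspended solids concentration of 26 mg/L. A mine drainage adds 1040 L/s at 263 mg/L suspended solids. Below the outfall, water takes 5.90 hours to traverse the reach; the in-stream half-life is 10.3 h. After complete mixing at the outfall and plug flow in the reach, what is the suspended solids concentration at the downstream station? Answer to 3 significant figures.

Mass balance: C = (4900·26.00 + 1040·263.0) / 5940 = 400900/5940 = 67.49 mg/L.
Half-life 10.3 h → k = ln 2 / 10.3 = 0.06730 h⁻¹ = 1.615 d⁻¹.
After decay, C = 67.49 × e^(−kt) = 67.49 × 0.6723 = 45.38 mg/L.

45.4 mg/L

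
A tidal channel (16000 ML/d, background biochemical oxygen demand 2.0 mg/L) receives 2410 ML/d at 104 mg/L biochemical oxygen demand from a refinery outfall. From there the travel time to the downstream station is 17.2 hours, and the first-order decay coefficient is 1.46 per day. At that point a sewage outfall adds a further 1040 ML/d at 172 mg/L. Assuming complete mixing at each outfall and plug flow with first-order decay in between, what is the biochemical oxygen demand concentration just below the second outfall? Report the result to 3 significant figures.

After mixing, C = (16000·2.000 + 2410·104.0) / 18410 = 282600/18410 = 15.35 mg/L; combined flow 18410 ML/d.
Decay over the reach: 15.35·exp(−kt) = 15.35·0.3512 = 5.392 mg/L.
Second outfall: C = (18410·5.392 + 1040·172.0)/19450 = 14.30 mg/L.

14.3 mg/L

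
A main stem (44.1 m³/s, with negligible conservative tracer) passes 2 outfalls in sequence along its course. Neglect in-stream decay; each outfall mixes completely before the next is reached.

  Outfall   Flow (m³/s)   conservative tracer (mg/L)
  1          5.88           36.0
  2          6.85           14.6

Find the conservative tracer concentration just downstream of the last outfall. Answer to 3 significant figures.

5.48 mg/L

Below outfall 1: Q → 49.98 m³/s, C = (44.10·0 + 5.880·36.00)/49.98 = 4.235 mg/L.
Below outfall 2: Q → 56.83 m³/s, C = (49.98·4.235 + 6.850·14.60)/56.83 = 5.485 mg/L.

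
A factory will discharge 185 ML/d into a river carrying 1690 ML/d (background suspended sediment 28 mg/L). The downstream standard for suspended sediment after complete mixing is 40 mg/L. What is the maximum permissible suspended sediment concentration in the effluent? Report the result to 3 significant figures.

At the limit, (Qr·Cr + Qe·Cₑ)/(Qr + Qe) = 40:
Cₑ = (1875·40 − 1690·28.00) / 185.0 = 149.6 mg/L.

150 mg/L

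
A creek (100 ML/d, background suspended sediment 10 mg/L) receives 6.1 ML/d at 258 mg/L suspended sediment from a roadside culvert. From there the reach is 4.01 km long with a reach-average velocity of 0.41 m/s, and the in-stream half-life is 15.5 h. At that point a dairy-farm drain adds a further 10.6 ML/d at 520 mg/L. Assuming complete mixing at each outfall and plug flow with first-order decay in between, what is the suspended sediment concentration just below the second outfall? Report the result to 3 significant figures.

Mass balance: C = (100.0·10.00 + 6.100·258.0) / 106.1 = 2574/106.1 = 24.26 mg/L; combined flow 106.1 ML/d.
Travel time t = 4.01·1000 / 0.41 = 9780 s = 2.717 h.
Half-life 15.5 h → k = ln 2 / 15.5 = 0.04472 h⁻¹ = 1.073 d⁻¹.
After decay, C = 24.26 × e^(−kt) = 24.26 × 0.8856 = 21.48 mg/L.
At the second outfall, C = (106.1·21.48 + 10.60·520.0) / (106.1 + 10.60) = 66.76 mg/L.

66.8 mg/L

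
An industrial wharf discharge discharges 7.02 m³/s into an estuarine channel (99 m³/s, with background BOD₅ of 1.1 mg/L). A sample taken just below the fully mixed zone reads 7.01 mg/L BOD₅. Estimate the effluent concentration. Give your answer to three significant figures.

90.4 mg/L

Mass balance: 99.00·1.100 + 7.020·Cₑ = 106.0·7.010
→ Cₑ = (106.0·7.010 − 99.00·1.100) / 7.020 = 90.36 mg/L.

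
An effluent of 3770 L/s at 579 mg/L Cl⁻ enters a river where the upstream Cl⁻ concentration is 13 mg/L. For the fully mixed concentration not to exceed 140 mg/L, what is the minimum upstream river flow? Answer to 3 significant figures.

Set C_mix = 140: (Q·13.00 + 3770·579.0) / (Q + 3770) = 140
→ Q = 3770·(579.0 − 140)/(140 − 13.00) = 13030 L/s.

13000 L/s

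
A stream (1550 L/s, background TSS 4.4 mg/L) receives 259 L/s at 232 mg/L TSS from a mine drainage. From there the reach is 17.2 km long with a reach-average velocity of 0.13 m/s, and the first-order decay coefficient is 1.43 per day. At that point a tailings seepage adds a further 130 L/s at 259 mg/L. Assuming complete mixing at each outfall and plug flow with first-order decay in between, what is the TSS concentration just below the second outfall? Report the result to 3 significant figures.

Mixed concentration C = ΣQC/ΣQ = (1550·4.400 + 259.0·232.0) / 1809 = 66910/1809 = 36.99 mg/L; combined flow 1809 L/s.
Travel time t = 17.2·1000 / 0.13 = 132300 s = 36.75 h.
After decay, C = 36.99 × e^(−kt) = 36.99 × 0.1119 = 4.140 mg/L.
At the second outfall, C = (1809·4.140 + 130.0·259.0) / (1809 + 130.0) = 21.23 mg/L.

21.2 mg/L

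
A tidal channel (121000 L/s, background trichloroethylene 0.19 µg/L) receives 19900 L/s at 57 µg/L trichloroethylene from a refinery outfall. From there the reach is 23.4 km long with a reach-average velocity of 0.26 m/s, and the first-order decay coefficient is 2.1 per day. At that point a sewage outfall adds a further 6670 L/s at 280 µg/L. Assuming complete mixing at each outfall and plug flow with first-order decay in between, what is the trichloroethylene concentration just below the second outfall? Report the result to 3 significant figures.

After mixing, C = (121000·0.1900 + 19900·57.00) / 140900 = 1157000/140900 = 8.214 µg/L; combined flow 140900 L/s.
Travel time t = 23.4·1000 / 0.26 = 90000 s = 25.00 h.
After decay, C = 8.214 × e^(−kt) = 8.214 × 0.1122 = 0.9215 µg/L.
Second outfall: C = (140900·0.9215 + 6670·280.0)/147600 = 13.54 µg/L.

13.5 µg/L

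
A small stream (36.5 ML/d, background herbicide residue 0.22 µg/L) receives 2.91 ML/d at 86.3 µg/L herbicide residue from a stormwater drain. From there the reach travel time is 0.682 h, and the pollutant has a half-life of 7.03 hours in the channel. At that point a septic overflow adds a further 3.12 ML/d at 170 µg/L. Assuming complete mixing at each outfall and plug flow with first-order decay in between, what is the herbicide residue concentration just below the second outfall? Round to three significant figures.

Mass balance: C = (36.50·0.2200 + 2.910·86.30) / 39.41 = 259.2/39.41 = 6.576 µg/L; combined flow 39.41 ML/d.
Half-life 7.03 h → k = ln 2 / 7.03 = 0.09860 h⁻¹ = 2.366 d⁻¹.
Decay over the reach: 6.576·exp(−kt) = 6.576·0.9350 = 6.148 µg/L.
Second outfall: C = (39.41·6.148 + 3.120·170.0)/42.53 = 18.17 µg/L.

18.2 µg/L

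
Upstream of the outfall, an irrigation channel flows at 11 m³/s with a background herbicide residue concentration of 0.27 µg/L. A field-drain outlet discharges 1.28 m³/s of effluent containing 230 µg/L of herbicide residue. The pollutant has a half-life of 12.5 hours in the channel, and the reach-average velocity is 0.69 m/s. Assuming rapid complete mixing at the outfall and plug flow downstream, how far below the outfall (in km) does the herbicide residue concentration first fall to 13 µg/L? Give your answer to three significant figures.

Mass balance: C = (11.00·0.2700 + 1.280·230.0) / 12.28 = 297.4/12.28 = 24.22 µg/L.
Half-life 12.5 h → k = ln 2 / 12.5 = 0.05545 h⁻¹ = 1.331 d⁻¹.
Set 24.22·exp(−k·t) = 13 → t = ln(24.22/13)/k = 40380 s = 11.22 h.
Distance = v·t = 0.69·40380 = 27870 m = 27.87 km.

27.9 km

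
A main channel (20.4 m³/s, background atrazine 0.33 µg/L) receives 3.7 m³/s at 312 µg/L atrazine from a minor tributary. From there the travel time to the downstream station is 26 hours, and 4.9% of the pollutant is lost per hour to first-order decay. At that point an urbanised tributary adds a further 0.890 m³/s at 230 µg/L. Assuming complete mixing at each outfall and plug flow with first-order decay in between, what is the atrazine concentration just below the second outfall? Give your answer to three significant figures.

20.8 µg/L

Mass balance: C = (20.40·0.3300 + 3.700·312.0) / 24.10 = 1161/24.10 = 48.18 µg/L; combined flow 24.10 m³/s.
4.9%/h lost → k = −ln(1 − 0.049) = 0.05024 h⁻¹.
Decay over the reach: 48.18·exp(−kt) = 48.18·0.2708 = 13.05 µg/L.
At the second outfall, C = (24.10·13.05 + 0.8900·230.0) / (24.10 + 0.8900) = 20.77 µg/L.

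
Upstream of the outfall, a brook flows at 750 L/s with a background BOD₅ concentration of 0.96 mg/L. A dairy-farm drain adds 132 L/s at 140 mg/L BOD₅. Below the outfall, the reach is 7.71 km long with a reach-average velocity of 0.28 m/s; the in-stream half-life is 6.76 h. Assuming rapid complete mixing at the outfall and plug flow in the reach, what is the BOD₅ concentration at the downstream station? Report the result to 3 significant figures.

9.94 mg/L

Mixed concentration C = ΣQC/ΣQ = (750.0·0.9600 + 132.0·140.0) / 882.0 = 19200/882.0 = 21.77 mg/L.
Travel time t = 7.71·1000 / 0.28 = 27540 s = 7.649 h.
Half-life 6.76 h → k = ln 2 / 6.76 = 0.1025 h⁻¹ = 2.461 d⁻¹.
Decay over the reach: 21.77·exp(−kt) = 21.77·0.4564 = 9.936 mg/L.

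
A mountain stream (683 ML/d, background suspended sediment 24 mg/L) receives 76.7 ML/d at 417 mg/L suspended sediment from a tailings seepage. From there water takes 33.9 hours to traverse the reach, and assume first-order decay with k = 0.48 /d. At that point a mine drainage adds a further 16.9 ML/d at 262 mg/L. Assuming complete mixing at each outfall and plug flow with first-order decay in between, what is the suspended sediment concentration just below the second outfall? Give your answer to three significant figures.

37.3 mg/L

Mixed concentration C = ΣQC/ΣQ = (683.0·24.00 + 76.70·417.0) / 759.7 = 48380/759.7 = 63.68 mg/L; combined flow 759.7 ML/d.
Decay over the reach: 63.68·exp(−kt) = 63.68·0.5076 = 32.32 mg/L.
Second outfall: C = (759.7·32.32 + 16.90·262.0)/776.6 = 37.32 mg/L.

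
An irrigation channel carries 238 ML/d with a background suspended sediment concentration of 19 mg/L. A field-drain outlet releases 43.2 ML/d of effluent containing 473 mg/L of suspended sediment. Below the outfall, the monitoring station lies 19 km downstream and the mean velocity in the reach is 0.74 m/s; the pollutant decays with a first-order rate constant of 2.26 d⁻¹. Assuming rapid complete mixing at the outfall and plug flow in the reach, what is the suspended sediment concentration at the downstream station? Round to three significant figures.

45.3 mg/L

After mixing, C = (238.0·19.00 + 43.20·473.0) / 281.2 = 24960/281.2 = 88.75 mg/L.
Travel time t = 19·1000 / 0.74 = 25680 s = 7.132 h.
After decay, C = 88.75 × e^(−kt) = 88.75 × 0.5109 = 45.34 mg/L.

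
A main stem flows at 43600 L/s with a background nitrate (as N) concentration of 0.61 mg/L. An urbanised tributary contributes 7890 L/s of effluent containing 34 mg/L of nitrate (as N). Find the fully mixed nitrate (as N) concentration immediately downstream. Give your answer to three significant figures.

5.73 mg/L

Conservation of mass: C = (43600·0.6100 + 7890·34.00) / 51490 = 294900/51490 = 5.726 mg/L.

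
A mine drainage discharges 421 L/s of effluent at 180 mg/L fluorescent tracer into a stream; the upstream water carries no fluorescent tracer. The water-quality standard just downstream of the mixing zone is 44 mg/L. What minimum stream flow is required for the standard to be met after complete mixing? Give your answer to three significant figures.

1300 L/s

Set C_mix = 44: (Q·0 + 421.0·180.0) / (Q + 421.0) = 44
→ Q = 421.0·(180.0 − 44)/(44 − 0) = 1301 L/s.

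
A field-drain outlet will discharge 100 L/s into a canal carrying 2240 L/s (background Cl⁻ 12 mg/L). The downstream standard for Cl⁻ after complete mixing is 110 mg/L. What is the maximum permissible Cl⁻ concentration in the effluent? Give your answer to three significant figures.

At the limit, (Qr·Cr + Qe·Cₑ)/(Qr + Qe) = 110:
Cₑ = (2340·110 − 2240·12.00) / 100.0 = 2305 mg/L.

2310 mg/L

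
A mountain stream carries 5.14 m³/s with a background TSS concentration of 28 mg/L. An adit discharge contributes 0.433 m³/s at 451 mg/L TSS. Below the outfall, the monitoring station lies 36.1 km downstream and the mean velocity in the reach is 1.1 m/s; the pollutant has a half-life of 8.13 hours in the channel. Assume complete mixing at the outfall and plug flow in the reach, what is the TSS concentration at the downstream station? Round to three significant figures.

28.0 mg/L

Mixed concentration C = ΣQC/ΣQ = (5.140·28.00 + 0.4330·451.0) / 5.573 = 339.2/5.573 = 60.87 mg/L.
Travel time t = 36.1·1000 / 1.1 = 32820 s = 9.116 h.
Half-life 8.13 h → k = ln 2 / 8.13 = 0.08526 h⁻¹ = 2.046 d⁻¹.
First-order decay: C = 60.87·exp(−k·t) = 60.87·0.4597 = 27.98 mg/L.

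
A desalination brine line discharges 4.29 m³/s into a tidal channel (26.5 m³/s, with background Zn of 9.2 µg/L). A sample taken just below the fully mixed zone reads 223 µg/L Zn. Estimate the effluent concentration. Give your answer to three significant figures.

1540 µg/L

Mass balance: 26.50·9.200 + 4.290·Cₑ = 30.79·223.0
→ Cₑ = (30.79·223.0 − 26.50·9.200) / 4.290 = 1544 µg/L.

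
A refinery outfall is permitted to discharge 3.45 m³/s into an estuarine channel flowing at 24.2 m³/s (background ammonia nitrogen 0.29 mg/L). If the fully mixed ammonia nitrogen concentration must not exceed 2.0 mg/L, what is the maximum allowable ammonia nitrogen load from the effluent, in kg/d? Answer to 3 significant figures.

4170 kg/d

Mass balance at the limit: 24.20·0.2900 + 3.450·Cₑ = 27.65·2.0 → Cₑ = 13.99 mg/L.
Load = 3.450 m³/s × 13.99 g/m³ × 86 400 s/d = 4172 kg/d.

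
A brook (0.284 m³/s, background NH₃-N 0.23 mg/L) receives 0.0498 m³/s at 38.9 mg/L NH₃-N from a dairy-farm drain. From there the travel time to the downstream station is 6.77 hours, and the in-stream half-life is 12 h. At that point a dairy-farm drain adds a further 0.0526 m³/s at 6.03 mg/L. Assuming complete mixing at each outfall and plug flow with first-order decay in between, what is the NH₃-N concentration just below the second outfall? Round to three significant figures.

Conservation of mass: C = (0.2840·0.2300 + 0.04980·38.90) / 0.3338 = 2.003/0.3338 = 5.999 mg/L; combined flow 0.3338 m³/s.
Half-life 12 h → k = ln 2 / 12 = 0.05776 h⁻¹ = 1.386 d⁻¹.
Decay over the reach: 5.999·exp(−kt) = 5.999·0.6763 = 4.058 mg/L.
At the second outfall, C = (0.3338·4.058 + 0.05260·6.030) / (0.3338 + 0.05260) = 4.326 mg/L.

4.33 mg/L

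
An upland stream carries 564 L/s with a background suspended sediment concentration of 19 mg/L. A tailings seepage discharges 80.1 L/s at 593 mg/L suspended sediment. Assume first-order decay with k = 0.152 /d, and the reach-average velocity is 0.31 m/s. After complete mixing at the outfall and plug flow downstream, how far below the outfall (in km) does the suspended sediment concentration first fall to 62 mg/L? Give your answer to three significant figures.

66.4 km

After mixing, C = (564.0·19.00 + 80.10·593.0) / 644.1 = 58220/644.1 = 90.38 mg/L.
Set 90.38·exp(−k·t) = 62 → t = ln(90.38/62)/k = 214200 s = 59.51 h.
Distance = v·t = 0.31·214200 = 66420 m = 66.42 km.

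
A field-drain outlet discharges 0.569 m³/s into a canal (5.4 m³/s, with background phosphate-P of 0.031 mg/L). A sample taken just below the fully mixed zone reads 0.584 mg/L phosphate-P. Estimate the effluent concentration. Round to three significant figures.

5.83 mg/L

Mass balance: 5.400·0.03100 + 0.5690·Cₑ = 5.969·0.5840
→ Cₑ = (5.969·0.5840 − 5.400·0.03100) / 0.5690 = 5.832 mg/L.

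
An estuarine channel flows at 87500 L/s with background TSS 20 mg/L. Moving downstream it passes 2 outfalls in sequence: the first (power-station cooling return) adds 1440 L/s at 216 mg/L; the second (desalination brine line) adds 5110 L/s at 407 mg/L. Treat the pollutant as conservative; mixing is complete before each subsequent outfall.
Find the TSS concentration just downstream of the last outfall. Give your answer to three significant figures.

After outfall 1: Q = 87500 + 1440 = 88940 L/s; C = (87500·20.00 + 1440·216.0)/88940 = 23.17 mg/L.
After outfall 2: Q = 88940 + 5110 = 94050 L/s; C = (88940·23.17 + 5110·407.0)/94050 = 44.03 mg/L.

44.0 mg/L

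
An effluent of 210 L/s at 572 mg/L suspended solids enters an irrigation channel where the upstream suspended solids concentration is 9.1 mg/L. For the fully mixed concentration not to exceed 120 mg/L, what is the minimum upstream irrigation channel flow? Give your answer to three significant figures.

Set C_mix = 120: (Q·9.100 + 210.0·572.0) / (Q + 210.0) = 120
→ Q = 210.0·(572.0 − 120)/(120 − 9.100) = 855.9 L/s.

856 L/s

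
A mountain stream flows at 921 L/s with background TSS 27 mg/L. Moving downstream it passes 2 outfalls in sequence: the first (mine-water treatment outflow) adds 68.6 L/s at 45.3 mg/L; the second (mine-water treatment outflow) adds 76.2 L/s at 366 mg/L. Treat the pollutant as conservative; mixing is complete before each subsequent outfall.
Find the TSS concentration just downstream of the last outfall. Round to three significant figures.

Below outfall 1: Q → 989.6 L/s, C = (921.0·27.00 + 68.60·45.30)/989.6 = 28.27 mg/L.
Below outfall 2: Q → 1066 L/s, C = (989.6·28.27 + 76.20·366.0)/1066 = 52.41 mg/L.

52.4 mg/L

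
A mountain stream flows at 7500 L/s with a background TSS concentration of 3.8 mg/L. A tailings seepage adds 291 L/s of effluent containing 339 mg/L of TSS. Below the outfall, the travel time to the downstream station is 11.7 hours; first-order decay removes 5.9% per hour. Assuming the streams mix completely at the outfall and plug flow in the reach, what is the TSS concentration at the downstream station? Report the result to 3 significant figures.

Mixed concentration C = ΣQC/ΣQ = (7500·3.800 + 291.0·339.0) / 7791 = 127100/7791 = 16.32 mg/L.
5.9%/h lost → k = −ln(1 − 0.059) = 0.06081 h⁻¹.
Decay over the reach: 16.32·exp(−kt) = 16.32·0.4909 = 8.012 mg/L.

8.01 mg/L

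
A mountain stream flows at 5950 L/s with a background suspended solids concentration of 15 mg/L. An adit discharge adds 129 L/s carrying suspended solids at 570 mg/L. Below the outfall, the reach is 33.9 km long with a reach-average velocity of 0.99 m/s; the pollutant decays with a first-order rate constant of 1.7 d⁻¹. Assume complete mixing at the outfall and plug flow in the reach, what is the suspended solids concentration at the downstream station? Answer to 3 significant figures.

13.7 mg/L

Conservation of mass: C = (5950·15.00 + 129.0·570.0) / 6079 = 162800/6079 = 26.78 mg/L.
Travel time t = 33.9·1000 / 0.99 = 34240 s = 9.512 h.
Applying C = C₀e^(−kt): 26.78 × 0.5098 = 13.65 mg/L.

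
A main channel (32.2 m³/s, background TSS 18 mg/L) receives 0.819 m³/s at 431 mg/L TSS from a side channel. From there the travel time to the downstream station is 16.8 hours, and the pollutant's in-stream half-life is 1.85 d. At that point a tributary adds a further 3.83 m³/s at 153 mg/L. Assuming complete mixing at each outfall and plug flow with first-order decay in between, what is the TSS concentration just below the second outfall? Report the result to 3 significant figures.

35.4 mg/L

Mass balance: C = (32.20·18.00 + 0.8190·431.0) / 33.02 = 932.6/33.02 = 28.24 mg/L; combined flow 33.02 m³/s.
Half-life 1.85 d → k = ln 2 / 1.85 = 0.3747 d⁻¹.
Applying C = C₀e^(−kt): 28.24 × 0.7693 = 21.73 mg/L.
Second outfall: C = (33.02·21.73 + 3.830·153.0)/36.85 = 35.37 mg/L.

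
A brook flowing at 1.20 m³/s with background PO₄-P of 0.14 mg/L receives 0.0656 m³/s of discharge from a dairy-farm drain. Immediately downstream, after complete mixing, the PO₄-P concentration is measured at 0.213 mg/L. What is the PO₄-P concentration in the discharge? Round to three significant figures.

1.55 mg/L

Mass balance: 1.200·0.1400 + 0.06560·Cₑ = 1.266·0.2130
→ Cₑ = (1.266·0.2130 − 1.200·0.1400) / 0.06560 = 1.548 mg/L.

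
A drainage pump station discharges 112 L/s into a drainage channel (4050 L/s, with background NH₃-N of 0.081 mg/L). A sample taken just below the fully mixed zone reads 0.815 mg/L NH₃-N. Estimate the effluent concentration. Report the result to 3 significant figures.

Mass balance: 4050·0.08100 + 112.0·Cₑ = 4162·0.8150
→ Cₑ = (4162·0.8150 − 4050·0.08100) / 112.0 = 27.36 mg/L.

27.4 mg/L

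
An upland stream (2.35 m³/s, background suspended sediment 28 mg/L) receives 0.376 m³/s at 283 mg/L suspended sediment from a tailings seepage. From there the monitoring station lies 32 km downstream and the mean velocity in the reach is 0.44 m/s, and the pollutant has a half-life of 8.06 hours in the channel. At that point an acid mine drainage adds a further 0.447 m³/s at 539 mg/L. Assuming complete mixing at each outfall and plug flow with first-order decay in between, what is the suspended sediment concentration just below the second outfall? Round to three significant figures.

85.5 mg/L

After mixing, C = (2.350·28.00 + 0.3760·283.0) / 2.726 = 172.2/2.726 = 63.17 mg/L; combined flow 2.726 m³/s.
Travel time t = 32·1000 / 0.44 = 72730 s = 20.20 h.
Half-life 8.06 h → k = ln 2 / 8.06 = 0.08600 h⁻¹ = 2.064 d⁻¹.
First-order decay: C = 63.17·exp(−k·t) = 63.17·0.1760 = 11.12 mg/L.
At the second outfall, C = (2.726·11.12 + 0.4470·539.0) / (2.726 + 0.4470) = 85.48 mg/L.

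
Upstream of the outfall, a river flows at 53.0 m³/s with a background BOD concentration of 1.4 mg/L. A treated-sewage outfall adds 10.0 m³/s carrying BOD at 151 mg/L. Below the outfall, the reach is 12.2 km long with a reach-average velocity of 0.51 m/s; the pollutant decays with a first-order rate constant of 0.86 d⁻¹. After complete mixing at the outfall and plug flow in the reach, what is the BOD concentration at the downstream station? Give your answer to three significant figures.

19.8 mg/L

Mixed concentration C = ΣQC/ΣQ = (53.00·1.400 + 10.00·151.0) / 63.00 = 1584/63.00 = 25.15 mg/L.
Travel time t = 12.2·1000 / 0.51 = 23920 s = 6.645 h.
First-order decay: C = 25.15·exp(−k·t) = 25.15·0.7881 = 19.82 mg/L.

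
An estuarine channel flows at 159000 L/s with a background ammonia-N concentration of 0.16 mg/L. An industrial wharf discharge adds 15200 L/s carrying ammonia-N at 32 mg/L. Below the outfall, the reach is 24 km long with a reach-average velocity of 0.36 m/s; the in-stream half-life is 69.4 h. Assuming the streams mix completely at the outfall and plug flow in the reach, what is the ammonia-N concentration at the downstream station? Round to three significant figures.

2.44 mg/L

Conservation of mass: C = (159000·0.1600 + 15200·32.00) / 174200 = 511800/174200 = 2.938 mg/L.
Travel time t = 24·1000 / 0.36 = 66670 s = 18.52 h.
Half-life 69.4 h → k = ln 2 / 69.4 = 0.009988 h⁻¹ = 0.2397 d⁻¹.
First-order decay: C = 2.938·exp(−k·t) = 2.938·0.8311 = 2.442 mg/L.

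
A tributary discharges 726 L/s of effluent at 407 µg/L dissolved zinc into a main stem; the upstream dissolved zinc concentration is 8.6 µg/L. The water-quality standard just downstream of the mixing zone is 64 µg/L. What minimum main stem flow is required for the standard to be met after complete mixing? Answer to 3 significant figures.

4490 L/s

Set C_mix = 64: (Q·8.600 + 726.0·407.0) / (Q + 726.0) = 64
→ Q = 726.0·(407.0 − 64)/(64 − 8.600) = 4495 L/s.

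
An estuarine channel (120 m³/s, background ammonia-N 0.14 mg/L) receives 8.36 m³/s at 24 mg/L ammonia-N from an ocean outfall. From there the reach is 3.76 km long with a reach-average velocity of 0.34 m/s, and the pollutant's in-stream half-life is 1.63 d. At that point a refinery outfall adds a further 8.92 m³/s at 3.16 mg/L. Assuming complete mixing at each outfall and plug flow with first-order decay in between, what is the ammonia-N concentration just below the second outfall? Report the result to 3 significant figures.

Mixed concentration C = ΣQC/ΣQ = (120.0·0.1400 + 8.360·24.00) / 128.4 = 217.4/128.4 = 1.694 mg/L; combined flow 128.4 m³/s.
Travel time t = 3.76·1000 / 0.34 = 11060 s = 3.072 h.
Half-life 1.63 d → k = ln 2 / 1.63 = 0.4252 d⁻¹.
First-order decay: C = 1.694·exp(−k·t) = 1.694·0.9470 = 1.604 mg/L.
Second outfall: C = (128.4·1.604 + 8.920·3.160)/137.3 = 1.705 mg/L.

1.71 mg/L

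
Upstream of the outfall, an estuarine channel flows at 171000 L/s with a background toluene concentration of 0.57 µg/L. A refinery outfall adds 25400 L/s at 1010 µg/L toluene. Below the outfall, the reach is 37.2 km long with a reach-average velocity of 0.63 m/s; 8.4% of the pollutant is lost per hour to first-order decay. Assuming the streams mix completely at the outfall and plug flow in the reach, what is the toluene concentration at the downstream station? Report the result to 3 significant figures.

Mass balance: C = (171000·0.5700 + 25400·1010) / 196400 = 25750000/196400 = 131.1 µg/L.
Travel time t = 37.2·1000 / 0.63 = 59050 s = 16.40 h.
8.4%/h lost → k = −ln(1 − 0.084) = 0.08774 h⁻¹.
Applying C = C₀e^(−kt): 131.1 × 0.2371 = 31.09 µg/L.

31.1 µg/L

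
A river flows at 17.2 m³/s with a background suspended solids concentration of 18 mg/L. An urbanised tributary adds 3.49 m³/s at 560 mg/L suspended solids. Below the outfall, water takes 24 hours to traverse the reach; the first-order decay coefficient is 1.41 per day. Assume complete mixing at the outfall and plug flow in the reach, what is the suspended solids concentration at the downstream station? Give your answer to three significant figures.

26.7 mg/L

After mixing, C = (17.20·18.00 + 3.490·560.0) / 20.69 = 2264/20.69 = 109.4 mg/L.
After decay, C = 109.4 × e^(−kt) = 109.4 × 0.2441 = 26.72 mg/L.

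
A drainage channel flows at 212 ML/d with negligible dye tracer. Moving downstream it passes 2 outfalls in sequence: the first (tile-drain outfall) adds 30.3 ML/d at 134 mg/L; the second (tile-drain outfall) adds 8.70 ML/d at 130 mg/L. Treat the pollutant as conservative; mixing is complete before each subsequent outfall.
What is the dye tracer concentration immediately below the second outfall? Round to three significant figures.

After outfall 1: Q = 212.0 + 30.30 = 242.3 ML/d; C = (212.0·0 + 30.30·134.0)/242.3 = 16.76 mg/L.
After outfall 2: Q = 242.3 + 8.700 = 251.0 ML/d; C = (242.3·16.76 + 8.700·130.0)/251.0 = 20.68 mg/L.

20.7 mg/L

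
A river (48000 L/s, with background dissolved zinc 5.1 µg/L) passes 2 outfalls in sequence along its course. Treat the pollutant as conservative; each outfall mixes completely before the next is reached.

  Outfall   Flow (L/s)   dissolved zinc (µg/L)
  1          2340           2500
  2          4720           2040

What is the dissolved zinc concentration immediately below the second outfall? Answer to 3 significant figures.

After outfall 1: Q = 48000 + 2340 = 50340 L/s; C = (48000·5.100 + 2340·2500)/50340 = 121.1 µg/L.
After outfall 2: Q = 50340 + 4720 = 55060 L/s; C = (50340·121.1 + 4720·2040)/55060 = 285.6 µg/L.

286 µg/L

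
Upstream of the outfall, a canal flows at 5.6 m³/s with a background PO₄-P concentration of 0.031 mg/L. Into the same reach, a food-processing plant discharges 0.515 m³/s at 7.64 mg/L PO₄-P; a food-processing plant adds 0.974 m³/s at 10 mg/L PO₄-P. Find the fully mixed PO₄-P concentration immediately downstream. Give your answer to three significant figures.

1.95 mg/L

Mixed concentration C = ΣQC/ΣQ = (5.600·0.03100 + 0.5150·7.640 + 0.9740·10.00) / 7.089 = 13.85/7.089 = 1.953 mg/L.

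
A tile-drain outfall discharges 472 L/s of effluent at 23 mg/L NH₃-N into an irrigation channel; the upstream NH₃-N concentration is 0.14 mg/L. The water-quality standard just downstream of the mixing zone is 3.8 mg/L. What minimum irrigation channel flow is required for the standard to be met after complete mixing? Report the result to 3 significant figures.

Set C_mix = 3.8: (Q·0.1400 + 472.0·23.00) / (Q + 472.0) = 3.8
→ Q = 472.0·(23.00 − 3.8)/(3.8 − 0.1400) = 2476 L/s.

2480 L/s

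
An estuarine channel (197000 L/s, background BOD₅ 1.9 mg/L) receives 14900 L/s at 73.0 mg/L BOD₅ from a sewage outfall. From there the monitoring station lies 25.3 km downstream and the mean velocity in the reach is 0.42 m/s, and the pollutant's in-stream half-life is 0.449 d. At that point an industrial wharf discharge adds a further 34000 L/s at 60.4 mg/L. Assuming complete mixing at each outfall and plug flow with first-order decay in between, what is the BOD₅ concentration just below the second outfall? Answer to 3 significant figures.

10.4 mg/L

Mass balance: C = (197000·1.900 + 14900·73.00) / 211900 = 1462000/211900 = 6.899 mg/L; combined flow 211900 L/s.
Travel time t = 25.3·1000 / 0.42 = 60240 s = 16.73 h.
Half-life 0.449 d → k = ln 2 / 0.449 = 1.544 d⁻¹.
After decay, C = 6.899 × e^(−kt) = 6.899 × 0.3409 = 2.352 mg/L.
Second outfall: C = (211900·2.352 + 34000·60.40)/245900 = 10.38 mg/L.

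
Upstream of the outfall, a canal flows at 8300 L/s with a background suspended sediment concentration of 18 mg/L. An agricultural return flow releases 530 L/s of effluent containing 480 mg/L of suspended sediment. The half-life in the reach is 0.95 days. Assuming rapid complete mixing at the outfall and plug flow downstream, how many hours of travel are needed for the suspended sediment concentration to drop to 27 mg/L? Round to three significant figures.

17.3 h

Mass balance: C = (8300·18.00 + 530.0·480.0) / 8830 = 403800/8830 = 45.73 mg/L.
Half-life 0.95 d → k = ln 2 / 0.95 = 0.7296 d⁻¹.
45.73·exp(−k·t) = 27 → t = ln(45.73/27)/k = 62400 s = 17.33 h.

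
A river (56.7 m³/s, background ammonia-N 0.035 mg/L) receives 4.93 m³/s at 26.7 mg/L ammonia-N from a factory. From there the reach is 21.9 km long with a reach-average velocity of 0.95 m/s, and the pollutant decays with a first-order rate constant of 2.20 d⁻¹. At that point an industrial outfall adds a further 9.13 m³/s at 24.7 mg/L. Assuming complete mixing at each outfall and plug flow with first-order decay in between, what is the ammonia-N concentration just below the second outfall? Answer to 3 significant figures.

4.24 mg/L

Mass balance: C = (56.70·0.03500 + 4.930·26.70) / 61.63 = 133.6/61.63 = 2.168 mg/L; combined flow 61.63 m³/s.
Travel time t = 21.9·1000 / 0.95 = 23050 s = 6.404 h.
First-order decay: C = 2.168·exp(−k·t) = 2.168·0.5560 = 1.205 mg/L.
Second outfall: C = (61.63·1.205 + 9.130·24.70)/70.76 = 4.237 mg/L.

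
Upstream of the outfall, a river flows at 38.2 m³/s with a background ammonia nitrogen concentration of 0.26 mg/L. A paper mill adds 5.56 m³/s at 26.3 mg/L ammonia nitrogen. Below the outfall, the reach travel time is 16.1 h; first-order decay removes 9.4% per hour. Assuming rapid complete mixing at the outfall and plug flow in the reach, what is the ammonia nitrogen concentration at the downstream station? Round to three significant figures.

Mixed concentration C = ΣQC/ΣQ = (38.20·0.2600 + 5.560·26.30) / 43.76 = 156.2/43.76 = 3.569 mg/L.
9.4%/h lost → k = −ln(1 − 0.094) = 0.09872 h⁻¹.
Decay over the reach: 3.569·exp(−kt) = 3.569·0.2041 = 0.7282 mg/L.

0.728 mg/L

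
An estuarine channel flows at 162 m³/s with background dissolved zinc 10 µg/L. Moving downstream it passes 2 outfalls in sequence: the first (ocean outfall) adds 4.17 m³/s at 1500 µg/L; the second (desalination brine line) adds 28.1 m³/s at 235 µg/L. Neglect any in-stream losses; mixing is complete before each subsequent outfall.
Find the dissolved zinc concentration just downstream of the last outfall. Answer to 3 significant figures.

74.5 µg/L

After outfall 1: Q = 162.0 + 4.170 = 166.2 m³/s; C = (162.0·10.00 + 4.170·1500)/166.2 = 47.39 µg/L.
After outfall 2: Q = 166.2 + 28.10 = 194.3 m³/s; C = (166.2·47.39 + 28.10·235.0)/194.3 = 74.53 µg/L.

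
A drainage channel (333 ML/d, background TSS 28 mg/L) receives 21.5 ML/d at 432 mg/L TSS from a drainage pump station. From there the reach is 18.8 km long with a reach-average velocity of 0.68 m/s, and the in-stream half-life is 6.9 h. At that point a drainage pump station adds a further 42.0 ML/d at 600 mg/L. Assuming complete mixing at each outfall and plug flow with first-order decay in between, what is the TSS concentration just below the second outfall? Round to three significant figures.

85.3 mg/L

After mixing, C = (333.0·28.00 + 21.50·432.0) / 354.5 = 18610/354.5 = 52.50 mg/L; combined flow 354.5 ML/d.
Travel time t = 18.8·1000 / 0.68 = 27650 s = 7.680 h.
Half-life 6.9 h → k = ln 2 / 6.9 = 0.1005 h⁻¹ = 2.411 d⁻¹.
Decay over the reach: 52.50·exp(−kt) = 52.50·0.4623 = 24.27 mg/L.
At the second outfall, C = (354.5·24.27 + 42.00·600.0) / (354.5 + 42.00) = 85.26 mg/L.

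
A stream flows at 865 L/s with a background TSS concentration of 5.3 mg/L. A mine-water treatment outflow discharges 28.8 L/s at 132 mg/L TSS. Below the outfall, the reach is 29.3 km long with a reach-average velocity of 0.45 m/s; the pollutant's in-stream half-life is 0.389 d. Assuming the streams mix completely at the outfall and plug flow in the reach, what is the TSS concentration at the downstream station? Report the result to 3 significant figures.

2.45 mg/L

After mixing, C = (865.0·5.300 + 28.80·132.0) / 893.8 = 8386/893.8 = 9.383 mg/L.
Travel time t = 29.3·1000 / 0.45 = 65110 s = 18.09 h.
Half-life 0.389 d → k = ln 2 / 0.389 = 1.782 d⁻¹.
Applying C = C₀e^(−kt): 9.383 × 0.2611 = 2.450 mg/L.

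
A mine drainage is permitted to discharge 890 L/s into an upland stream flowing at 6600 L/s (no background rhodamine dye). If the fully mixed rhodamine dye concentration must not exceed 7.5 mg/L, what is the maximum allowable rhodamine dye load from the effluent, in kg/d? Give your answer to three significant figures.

4850 kg/d

Mass balance at the limit: 6600·0 + 890.0·Cₑ = 7490·7.5 → Cₑ = 63.12 mg/L.
890.0 L/s = 0.8900 m³/s. Load = 0.8900 m³/s × 63.12 g/m³ × 86 400 s/d = 4854 kg/d.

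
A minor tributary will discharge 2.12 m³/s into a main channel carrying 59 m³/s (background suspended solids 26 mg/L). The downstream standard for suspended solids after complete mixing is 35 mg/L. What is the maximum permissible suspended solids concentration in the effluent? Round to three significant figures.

At the limit, (Qr·Cr + Qe·Cₑ)/(Qr + Qe) = 35:
Cₑ = (61.12·35 − 59.00·26.00) / 2.120 = 285.5 mg/L.

285 mg/L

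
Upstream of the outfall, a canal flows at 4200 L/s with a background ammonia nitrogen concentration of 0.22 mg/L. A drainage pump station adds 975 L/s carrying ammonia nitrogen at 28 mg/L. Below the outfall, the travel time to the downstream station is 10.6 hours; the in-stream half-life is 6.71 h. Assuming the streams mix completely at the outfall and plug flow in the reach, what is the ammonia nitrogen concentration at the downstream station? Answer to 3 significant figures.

Mass balance: C = (4200·0.2200 + 975.0·28.00) / 5175 = 28220/5175 = 5.454 mg/L.
Half-life 6.71 h → k = ln 2 / 6.71 = 0.1033 h⁻¹ = 2.479 d⁻¹.
After decay, C = 5.454 × e^(−kt) = 5.454 × 0.3345 = 1.825 mg/L.

1.82 mg/L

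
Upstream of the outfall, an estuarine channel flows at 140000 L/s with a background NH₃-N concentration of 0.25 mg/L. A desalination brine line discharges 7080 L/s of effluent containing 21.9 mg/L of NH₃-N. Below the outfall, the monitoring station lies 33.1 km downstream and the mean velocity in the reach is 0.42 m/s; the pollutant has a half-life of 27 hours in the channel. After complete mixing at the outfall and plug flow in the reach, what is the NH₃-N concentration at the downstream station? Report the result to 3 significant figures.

0.737 mg/L

Mass balance: C = (140000·0.2500 + 7080·21.90) / 147100 = 190100/147100 = 1.292 mg/L.
Travel time t = 33.1·1000 / 0.42 = 78810 s = 21.89 h.
Half-life 27 h → k = ln 2 / 27 = 0.02567 h⁻¹ = 0.6161 d⁻¹.
First-order decay: C = 1.292·exp(−k·t) = 1.292·0.5701 = 0.7366 mg/L.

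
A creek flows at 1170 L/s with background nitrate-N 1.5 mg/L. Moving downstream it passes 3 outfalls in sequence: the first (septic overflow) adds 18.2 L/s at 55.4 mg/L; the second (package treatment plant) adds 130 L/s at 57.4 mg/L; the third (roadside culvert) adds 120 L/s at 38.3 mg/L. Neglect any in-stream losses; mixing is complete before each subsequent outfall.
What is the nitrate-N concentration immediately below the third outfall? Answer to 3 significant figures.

10.3 mg/L

After outfall 1: Q = 1170 + 18.20 = 1188 L/s; C = (1170·1.500 + 18.20·55.40)/1188 = 2.326 mg/L.
After outfall 2: Q = 1188 + 130.0 = 1318 L/s; C = (1188·2.326 + 130.0·57.40)/1318 = 7.757 mg/L.
After outfall 3: Q = 1318 + 120.0 = 1438 L/s; C = (1318·7.757 + 120.0·38.30)/1438 = 10.31 mg/L.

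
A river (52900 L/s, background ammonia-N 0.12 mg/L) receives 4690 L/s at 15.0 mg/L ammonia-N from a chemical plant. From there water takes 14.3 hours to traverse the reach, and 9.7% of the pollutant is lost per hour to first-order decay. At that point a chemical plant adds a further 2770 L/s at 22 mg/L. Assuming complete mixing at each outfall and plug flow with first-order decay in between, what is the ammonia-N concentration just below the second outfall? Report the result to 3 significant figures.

1.30 mg/L

Mass balance: C = (52900·0.1200 + 4690·15.00) / 57590 = 76700/57590 = 1.332 mg/L; combined flow 57590 L/s.
9.7%/h lost → k = −ln(1 − 0.097) = 0.1020 h⁻¹.
After decay, C = 1.332 × e^(−kt) = 1.332 × 0.2325 = 0.3096 mg/L.
At the second outfall, C = (57590·0.3096 + 2770·22.00) / (57590 + 2770) = 1.305 mg/L.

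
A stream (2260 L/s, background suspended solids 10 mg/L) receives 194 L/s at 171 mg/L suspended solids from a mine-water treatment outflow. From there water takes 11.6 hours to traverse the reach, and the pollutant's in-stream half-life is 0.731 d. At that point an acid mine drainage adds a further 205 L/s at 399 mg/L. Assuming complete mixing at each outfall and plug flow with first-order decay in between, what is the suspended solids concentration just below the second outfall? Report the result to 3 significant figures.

44.0 mg/L

Mass balance: C = (2260·10.00 + 194.0·171.0) / 2454 = 55770/2454 = 22.73 mg/L; combined flow 2454 L/s.
Half-life 0.731 d → k = ln 2 / 0.731 = 0.9482 d⁻¹.
Applying C = C₀e^(−kt): 22.73 × 0.6324 = 14.37 mg/L.
At the second outfall, C = (2454·14.37 + 205.0·399.0) / (2454 + 205.0) = 44.03 mg/L.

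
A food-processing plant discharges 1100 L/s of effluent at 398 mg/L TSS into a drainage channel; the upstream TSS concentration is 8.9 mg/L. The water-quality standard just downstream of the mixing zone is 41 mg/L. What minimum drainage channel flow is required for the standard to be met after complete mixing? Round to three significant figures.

12200 L/s

Set C_mix = 41: (Q·8.900 + 1100·398.0) / (Q + 1100) = 41
→ Q = 1100·(398.0 − 41)/(41 − 8.900) = 12230 L/s.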